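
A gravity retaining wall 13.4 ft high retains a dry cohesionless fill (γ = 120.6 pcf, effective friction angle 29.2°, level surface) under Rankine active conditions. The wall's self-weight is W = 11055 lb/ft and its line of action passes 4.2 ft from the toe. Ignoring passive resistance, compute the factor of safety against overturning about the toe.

K_a = tan²(45° − 29.2°/2) = 0.3442.
P_a = ½K_aγH² = 0.5×0.3442×120.6×13.4² = 3727 lb/ft, acting at H/3 = 4.467 ft above the base.
Overturning moment M_o = P_a × H/3 = 3727 × 4.467 = 16650.
Resisting moment M_r = W × 4.2 = 11055 × 4.2 = 46430.
FS_overturning = M_r/M_o = 46430/16650 = 2.789.

2.79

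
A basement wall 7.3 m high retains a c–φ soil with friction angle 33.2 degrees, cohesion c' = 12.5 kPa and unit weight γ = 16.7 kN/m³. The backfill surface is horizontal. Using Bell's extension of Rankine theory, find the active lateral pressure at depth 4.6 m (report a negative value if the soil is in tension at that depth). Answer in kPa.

K_a = (1 − sin φ)/(1 + sin φ) = 0.2924.
σ_a = K_a γ z − 2c√K_a = 0.2924×16.7×4.6 − 2×12.5×0.5407 = 8.941 kPa.

8.94 kPa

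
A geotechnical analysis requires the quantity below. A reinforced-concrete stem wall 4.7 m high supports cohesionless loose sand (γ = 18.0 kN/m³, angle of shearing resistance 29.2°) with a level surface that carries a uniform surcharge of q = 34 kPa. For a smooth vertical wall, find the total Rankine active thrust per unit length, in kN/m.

123 kN/m

K_a = tan²(45° − φ/2) = 0.3442.
Soil triangle: ½ K_a γ H² = 0.5×0.3442×18.0×4.7² = 68.43 kN/m.
Surcharge rectangle: K_a q H = 0.3442×34×4.7 = 55.01 kN/m.
Total = 68.43 + 55.01 = 123.4 kN/m.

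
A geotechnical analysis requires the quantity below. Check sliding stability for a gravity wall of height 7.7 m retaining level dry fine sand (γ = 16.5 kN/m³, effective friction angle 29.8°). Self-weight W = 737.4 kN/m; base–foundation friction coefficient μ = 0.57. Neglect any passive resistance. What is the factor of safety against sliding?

K_a = tan²(45° − 29.8°/2) = 0.3360.
P_a = ½K_aγH² = 0.5×0.3360×16.5×7.7² = 164.4 kN/m, acting at H/3 = 2.567 m above the base.
FS_sliding = μW / P_a = 0.57×737.4 / 164.4 = 2.557.

2.56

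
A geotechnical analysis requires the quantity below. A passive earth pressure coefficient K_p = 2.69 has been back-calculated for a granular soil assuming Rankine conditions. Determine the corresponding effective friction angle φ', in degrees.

K_p = (1+sin φ)/(1−sin φ) ⇒ sin φ = (K_p − 1)/(K_p + 1) = 0.4580.
φ = arcsin(0.4580) = 27.26°.

27.3°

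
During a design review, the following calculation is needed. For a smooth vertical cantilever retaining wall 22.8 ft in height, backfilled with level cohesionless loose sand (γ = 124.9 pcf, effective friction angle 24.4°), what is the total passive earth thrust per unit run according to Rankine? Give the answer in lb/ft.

78200 lb/ft

K_p = tan²(45° + φ/2) = 2.408.
P_p = ½ K_p γ H² = 0.5 × 2.408 × 124.9 × 22.8² = 78170 lb/ft.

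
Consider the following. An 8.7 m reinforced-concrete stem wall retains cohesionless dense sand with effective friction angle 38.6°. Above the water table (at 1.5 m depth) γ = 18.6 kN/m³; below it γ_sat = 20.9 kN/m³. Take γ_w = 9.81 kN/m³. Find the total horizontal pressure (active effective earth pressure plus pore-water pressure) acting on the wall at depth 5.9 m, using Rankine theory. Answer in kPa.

K_a = (1 − sin φ)/(1 + sin φ) = 0.2316.
γ' = 20.9 − 9.81 = 11.09 kN/m³.
Effective vertical stress at 5.9 m: σ'_v = 18.6×1.5 + 11.09×4.40 = 76.70 kPa.
σ'_h = K_a σ'_v = 0.2316 × 76.70 = 17.76 kPa; u = γ_w × 4.40 = 43.16 kPa.
Total σ_h = 17.76 + 43.16 = 60.93 kPa.

60.9 kPa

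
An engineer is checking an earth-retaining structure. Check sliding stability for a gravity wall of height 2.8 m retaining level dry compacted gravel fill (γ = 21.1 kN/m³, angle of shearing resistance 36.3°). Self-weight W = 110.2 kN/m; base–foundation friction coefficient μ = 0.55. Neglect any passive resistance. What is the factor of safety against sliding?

K_a = tan²(45° − 36.3°/2) = 0.2563.
P_a = ½K_aγH² = 0.5×0.2563×21.1×2.8² = 21.20 kN/m, acting at H/3 = 0.9333 m above the base.
FS_sliding = μW / P_a = 0.55×110.2 / 21.20 = 2.859.

2.86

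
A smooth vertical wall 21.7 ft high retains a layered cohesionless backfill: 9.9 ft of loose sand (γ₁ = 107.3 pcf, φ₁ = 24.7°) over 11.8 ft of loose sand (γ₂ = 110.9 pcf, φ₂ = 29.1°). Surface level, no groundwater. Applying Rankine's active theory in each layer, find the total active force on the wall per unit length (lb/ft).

K_a1 = tan²(45°−24.7°/2) = 0.4106; K_a2 = tan²(45°−29.1°/2) = 0.3456.
Layer 1: σ at base = K_a1 γ₁ h₁ = 436.1 psf; P₁ = ½×436.1×9.9 = 2159.
Layer 2: σ_v at top = γ₁h₁ = 1062; σ_h top = K_a2×1062 = 367.1; σ_h base = K_a2×(1062+110.9×11.8) = 819.4.
P₂ = ½(367.1+819.4)×11.8 = 7000. Total P_a = 2159+7000 = 9159 lb/ft.

9160 lb/ft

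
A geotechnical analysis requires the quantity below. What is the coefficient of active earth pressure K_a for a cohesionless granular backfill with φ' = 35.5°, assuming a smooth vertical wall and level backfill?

0.265

K_a = (1 − sin φ)/(1 + sin φ) = (1 − sin 35.5°)/(1 + sin 35.5°) = 0.2653.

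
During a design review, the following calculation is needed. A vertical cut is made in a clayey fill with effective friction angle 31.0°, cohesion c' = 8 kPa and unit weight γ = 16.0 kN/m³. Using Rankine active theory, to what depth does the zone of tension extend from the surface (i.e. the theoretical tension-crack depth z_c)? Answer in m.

1.77 m

K_a = tan²(45° − 31.0°/2) = 0.3201; √K_a = 0.5658.
The active pressure is zero where K_a γ z = 2c√K_a, so z_c = 2c/(γ√K_a) = 2×8/(16.0×0.5658) = 1.767 m.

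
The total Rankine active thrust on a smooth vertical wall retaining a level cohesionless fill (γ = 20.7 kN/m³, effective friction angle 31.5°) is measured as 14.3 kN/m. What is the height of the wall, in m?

2.10 m

K_a = 0.3136. P_a = ½ K_a γ H² ⇒ H = √(2P_a/(K_a γ)).
H = √(2×14.3/(0.3136×20.7)) = 2.099 m.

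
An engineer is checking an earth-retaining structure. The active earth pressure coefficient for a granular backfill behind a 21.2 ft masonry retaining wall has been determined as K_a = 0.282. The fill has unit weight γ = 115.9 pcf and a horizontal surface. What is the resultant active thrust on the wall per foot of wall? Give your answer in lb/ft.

P = ½ K_a γ H² = 0.5 × 0.282 × 115.9 × 21.2² = 7345 lb/ft.

7340 lb/ft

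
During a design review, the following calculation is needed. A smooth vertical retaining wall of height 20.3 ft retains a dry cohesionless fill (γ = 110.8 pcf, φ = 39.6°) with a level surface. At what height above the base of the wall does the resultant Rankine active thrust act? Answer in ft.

K_a = 0.2214.
The pressure distribution is triangular, so the resultant acts at H/3 above the base = 20.3/3 = 6.767 ft.

6.77 ft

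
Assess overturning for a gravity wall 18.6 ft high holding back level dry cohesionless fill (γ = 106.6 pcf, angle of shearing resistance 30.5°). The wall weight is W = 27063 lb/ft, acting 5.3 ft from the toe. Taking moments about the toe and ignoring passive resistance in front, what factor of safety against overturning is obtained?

K_a = tan²(45° − 30.5°/2) = 0.3267.
P_a = ½K_aγH² = 0.5×0.3267×106.6×18.6² = 6024 lb/ft, acting at H/3 = 6.200 ft above the base.
Overturning moment M_o = P_a × H/3 = 6024 × 6.200 = 37350.
Resisting moment M_r = W × 5.3 = 27063 × 5.3 = 143400.
FS_overturning = M_r/M_o = 143400/37350 = 3.841.

3.84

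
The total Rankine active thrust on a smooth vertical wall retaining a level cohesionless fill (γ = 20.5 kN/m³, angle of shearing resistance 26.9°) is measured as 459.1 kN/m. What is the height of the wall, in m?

K_a = 0.3770. P_a = ½ K_a γ H² ⇒ H = √(2P_a/(K_a γ)).
H = √(2×459.1/(0.3770×20.5)) = 10.90 m.

10.9 m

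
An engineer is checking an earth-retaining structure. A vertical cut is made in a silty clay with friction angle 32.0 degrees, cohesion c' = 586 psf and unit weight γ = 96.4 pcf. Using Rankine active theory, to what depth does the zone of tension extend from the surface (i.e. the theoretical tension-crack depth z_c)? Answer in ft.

K_a = tan²(45° − 32.0°/2) = 0.3073; √K_a = 0.5543.
The active pressure is zero where K_a γ z = 2c√K_a, so z_c = 2c/(γ√K_a) = 2×586/(96.4×0.5543) = 21.93 ft.

21.9 ft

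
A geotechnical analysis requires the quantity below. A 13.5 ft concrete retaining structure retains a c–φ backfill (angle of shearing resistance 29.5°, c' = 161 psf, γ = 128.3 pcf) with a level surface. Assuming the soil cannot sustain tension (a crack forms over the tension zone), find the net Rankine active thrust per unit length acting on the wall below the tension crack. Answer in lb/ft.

K_a = 0.3401; √K_a = 0.5832.
Tension-crack depth z_c = 2c/(γ√K_a) = 2×161/(128.3×0.5832) = 4.304 ft.
σ_a at base = K_a γ H − 2c√K_a = 0.3401×128.3×13.5 − 2×161×0.5832 = 401.3 psf.
P_a = ½ × 401.3 × (H − z_c) = 0.5×401.3×9.196 = 1845 lb/ft.

1850 lb/ft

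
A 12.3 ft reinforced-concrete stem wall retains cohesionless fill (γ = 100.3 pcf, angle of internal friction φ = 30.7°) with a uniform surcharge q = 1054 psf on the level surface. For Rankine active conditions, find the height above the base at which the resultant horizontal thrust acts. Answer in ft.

5.39 ft

K_a = 0.3240.
Triangular part P₁ = ½K_aγH² = 2458 at H/3 = 4.100 ft; rectangular part P₂ = K_a q H = 4201 at H/2 = 6.150 ft.
ȳ = (P₁·4.100 + P₂·6.150)/(P₁+P₂) = 5.393 ft.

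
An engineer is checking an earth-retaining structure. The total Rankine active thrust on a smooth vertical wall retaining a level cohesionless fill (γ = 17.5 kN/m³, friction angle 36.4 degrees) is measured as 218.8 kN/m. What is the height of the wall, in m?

K_a = 0.2552. P_a = ½ K_a γ H² ⇒ H = √(2P_a/(K_a γ)).
H = √(2×218.8/(0.2552×17.5)) = 9.899 m.

9.90 m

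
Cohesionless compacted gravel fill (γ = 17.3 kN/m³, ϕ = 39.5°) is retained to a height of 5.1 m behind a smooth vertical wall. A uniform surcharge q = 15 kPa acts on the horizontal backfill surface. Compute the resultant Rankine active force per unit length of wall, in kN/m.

K_a = tan²(45° − φ/2) = 0.2224.
Soil triangle: ½ K_a γ H² = 0.5×0.2224×17.3×5.1² = 50.04 kN/m.
Surcharge rectangle: K_a q H = 0.2224×15×5.1 = 17.02 kN/m.
Total = 50.04 + 17.02 = 67.06 kN/m.

67.1 kN/m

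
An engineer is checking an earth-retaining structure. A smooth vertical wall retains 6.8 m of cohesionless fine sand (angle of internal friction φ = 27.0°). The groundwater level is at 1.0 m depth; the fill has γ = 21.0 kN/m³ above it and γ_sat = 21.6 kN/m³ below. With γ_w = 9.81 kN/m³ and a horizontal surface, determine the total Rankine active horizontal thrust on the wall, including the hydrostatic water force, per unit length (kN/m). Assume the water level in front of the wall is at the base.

K_a = tan²(45° − φ/2) = 0.3755.
γ' = 21.6 − 9.81 = 11.79 kN/m³. Depth below WT = 5.8 m.
σ'_h at WT = K_a γ d_w = 7.886 kPa; at base = 7.886 + K_a γ' × 5.8 = 33.57 kPa.
P₁ (0–1.0 m) = ½×7.886×1.0 = 3.943. P₂ (1.0–6.8 m) = ½(7.886+33.57)×5.8 = 120.2.
P_w = ½ γ_w h₂² = 0.5×9.81×5.8² = 165.0. Total = 3.943+120.2+165.0 = 289.2 kN/m.

289 kN/m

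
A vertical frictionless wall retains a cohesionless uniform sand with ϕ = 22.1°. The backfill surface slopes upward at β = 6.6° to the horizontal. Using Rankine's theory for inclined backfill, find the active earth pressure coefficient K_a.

0.467

K_a = cos β · (cos β − √(cos²β − cos²φ)) / (cos β + √(cos²β − cos²φ)).
cos β = 0.9934, cos φ = 0.9265, √(cos²β − cos²φ) = 0.3582.
K_a = 0.9934 × (0.9934 − 0.3582)/(0.9934 + 0.3582) = 0.4668.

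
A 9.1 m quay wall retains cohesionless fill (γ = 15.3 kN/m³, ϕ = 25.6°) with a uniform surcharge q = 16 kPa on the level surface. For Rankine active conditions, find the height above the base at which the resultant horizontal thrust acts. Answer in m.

K_a = 0.3966.
Triangular part P₁ = ½K_aγH² = 251.2 at H/3 = 3.033 m; rectangular part P₂ = K_a q H = 57.74 at H/2 = 4.550 m.
ȳ = (P₁·3.033 + P₂·4.550)/(P₁+P₂) = 3.317 m.

3.32 m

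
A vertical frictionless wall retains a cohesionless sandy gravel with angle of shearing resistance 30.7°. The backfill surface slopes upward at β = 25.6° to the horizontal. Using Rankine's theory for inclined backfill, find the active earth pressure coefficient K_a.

K_a = cos β · (cos β − √(cos²β − cos²φ)) / (cos β + √(cos²β − cos²φ)).
cos β = 0.9018, cos φ = 0.8599, √(cos²β − cos²φ) = 0.2719.
K_a = 0.9018 × (0.9018 − 0.2719)/(0.9018 + 0.2719) = 0.4839.

0.484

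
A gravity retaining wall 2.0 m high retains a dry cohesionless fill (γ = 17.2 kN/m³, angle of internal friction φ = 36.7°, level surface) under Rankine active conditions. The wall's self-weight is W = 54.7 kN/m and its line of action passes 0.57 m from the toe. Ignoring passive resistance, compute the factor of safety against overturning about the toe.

5.40

K_a = tan²(45° − 36.7°/2) = 0.2519.
P_a = ½K_aγH² = 0.5×0.2519×17.2×2.0² = 8.664 kN/m, acting at H/3 = 0.6667 m above the base.
Overturning moment M_o = P_a × H/3 = 8.664 × 0.6667 = 5.776.
Resisting moment M_r = W × 0.57 = 54.7 × 0.57 = 31.18.
FS_overturning = M_r/M_o = 31.18/5.776 = 5.398.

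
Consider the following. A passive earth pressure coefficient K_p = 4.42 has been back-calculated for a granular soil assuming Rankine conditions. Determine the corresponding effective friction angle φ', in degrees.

K_p = (1+sin φ)/(1−sin φ) ⇒ sin φ = (K_p − 1)/(K_p + 1) = 0.6310.
φ = arcsin(0.6310) = 39.12°.

39.1°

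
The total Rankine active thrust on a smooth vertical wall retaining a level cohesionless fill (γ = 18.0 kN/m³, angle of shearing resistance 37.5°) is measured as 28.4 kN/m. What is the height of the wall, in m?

K_a = 0.2432. P_a = ½ K_a γ H² ⇒ H = √(2P_a/(K_a γ)).
H = √(2×28.4/(0.2432×18.0)) = 3.602 m.

3.60 m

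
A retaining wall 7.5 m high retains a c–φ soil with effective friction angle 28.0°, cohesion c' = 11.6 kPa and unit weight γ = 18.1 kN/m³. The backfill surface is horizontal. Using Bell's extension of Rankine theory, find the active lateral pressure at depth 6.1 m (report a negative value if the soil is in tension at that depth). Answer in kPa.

K_a = (1 − sin φ)/(1 + sin φ) = 0.3610.
σ_a = K_a γ z − 2c√K_a = 0.3610×18.1×6.1 − 2×11.6×0.6009 = 25.92 kPa.

25.9 kPa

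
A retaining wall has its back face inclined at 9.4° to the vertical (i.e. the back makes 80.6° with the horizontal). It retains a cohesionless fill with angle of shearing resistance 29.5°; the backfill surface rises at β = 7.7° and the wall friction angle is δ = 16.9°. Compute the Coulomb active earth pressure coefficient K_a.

0.422

K_a = sin²(α+φ) / [sin²α · sin(α−δ) · (1 + √{sin(φ+δ)sin(φ−β) / (sin(α−δ)sin(α+β))})²].
With α = 80.6°, φ = 29.5°, δ = 16.9°, β = 7.7°: K_a = 0.4219.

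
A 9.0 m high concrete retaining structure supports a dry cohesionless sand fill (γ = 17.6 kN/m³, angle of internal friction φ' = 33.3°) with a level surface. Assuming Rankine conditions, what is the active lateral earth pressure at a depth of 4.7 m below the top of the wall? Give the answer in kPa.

K_a = (1 − sin φ)/(1 + sin φ) = 0.2911.
σ_h = K_a γ z = 0.2911 × 17.6 × 4.7 = 24.08 kPa.

24.1 kPa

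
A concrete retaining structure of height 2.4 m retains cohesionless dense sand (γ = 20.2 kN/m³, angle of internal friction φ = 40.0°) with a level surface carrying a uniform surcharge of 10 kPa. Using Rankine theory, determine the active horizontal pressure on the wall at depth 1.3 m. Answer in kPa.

K_a = (1 − sin φ)/(1 + sin φ) = 0.2174.
σ_v = γz + q = 20.2 × 1.3 + 10 = 36.26 kPa.
σ_h = K_a σ_v = 0.2174 × 36.26 = 7.884 kPa.

7.88 kPa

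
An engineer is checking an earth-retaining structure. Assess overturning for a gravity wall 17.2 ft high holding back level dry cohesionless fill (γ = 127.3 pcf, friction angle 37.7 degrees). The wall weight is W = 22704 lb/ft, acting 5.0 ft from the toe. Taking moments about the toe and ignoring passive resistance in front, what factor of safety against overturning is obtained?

K_a = tan²(45° − 37.7°/2) = 0.2411.
P_a = ½K_aγH² = 0.5×0.2411×127.3×17.2² = 4539 lb/ft, acting at H/3 = 5.733 ft above the base.
Overturning moment M_o = P_a × H/3 = 4539 × 5.733 = 26020.
Resisting moment M_r = W × 5.0 = 22704 × 5.0 = 113500.
FS_overturning = M_r/M_o = 113500/26020 = 4.362.

4.36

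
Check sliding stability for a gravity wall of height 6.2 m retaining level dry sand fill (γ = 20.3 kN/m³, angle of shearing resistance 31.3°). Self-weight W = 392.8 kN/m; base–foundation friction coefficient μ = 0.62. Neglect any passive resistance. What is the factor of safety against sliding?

K_a = tan²(45° − 31.3°/2) = 0.3162.
P_a = ½K_aγH² = 0.5×0.3162×20.3×6.2² = 123.4 kN/m, acting at H/3 = 2.067 m above the base.
FS_sliding = μW / P_a = 0.62×392.8 / 123.4 = 1.974.

1.97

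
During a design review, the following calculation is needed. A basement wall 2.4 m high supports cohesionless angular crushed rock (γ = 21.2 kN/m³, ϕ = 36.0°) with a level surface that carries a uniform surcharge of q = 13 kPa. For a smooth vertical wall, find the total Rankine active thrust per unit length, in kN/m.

24.0 kN/m

K_a = tan²(45° − φ/2) = 0.2596.
Soil triangle: ½ K_a γ H² = 0.5×0.2596×21.2×2.4² = 15.85 kN/m.
Surcharge rectangle: K_a q H = 0.2596×13×2.4 = 8.100 kN/m.
Total = 15.85 + 8.100 = 23.95 kN/m.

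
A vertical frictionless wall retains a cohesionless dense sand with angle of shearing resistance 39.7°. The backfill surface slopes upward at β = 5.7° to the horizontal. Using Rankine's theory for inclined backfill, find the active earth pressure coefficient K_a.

K_a = cos β · (cos β − √(cos²β − cos²φ)) / (cos β + √(cos²β − cos²φ)).
cos β = 0.9951, cos φ = 0.7694, √(cos²β − cos²φ) = 0.6310.
K_a = 0.9951 × (0.9951 − 0.6310)/(0.9951 + 0.6310) = 0.2228.

0.223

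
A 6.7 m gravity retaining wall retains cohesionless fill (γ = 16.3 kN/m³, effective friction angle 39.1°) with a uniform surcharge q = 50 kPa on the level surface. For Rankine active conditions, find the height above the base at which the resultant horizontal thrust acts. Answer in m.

K_a = 0.2265.
Triangular part P₁ = ½K_aγH² = 82.86 at H/3 = 2.233 m; rectangular part P₂ = K_a q H = 75.87 at H/2 = 3.350 m.
ȳ = (P₁·2.233 + P₂·3.350)/(P₁+P₂) = 2.767 m.

2.77 m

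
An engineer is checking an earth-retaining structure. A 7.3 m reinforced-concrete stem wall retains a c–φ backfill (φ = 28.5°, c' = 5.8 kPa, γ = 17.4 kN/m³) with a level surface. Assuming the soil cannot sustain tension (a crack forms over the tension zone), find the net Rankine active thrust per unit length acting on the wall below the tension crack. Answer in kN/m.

118 kN/m

K_a = 0.3540; √K_a = 0.5949.
Tension-crack depth z_c = 2c/(γ√K_a) = 2×5.8/(17.4×0.5949) = 1.121 m.
σ_a at base = K_a γ H − 2c√K_a = 0.3540×17.4×7.3 − 2×5.8×0.5949 = 38.06 kPa.
P_a = ½ × 38.06 × (H − z_c) = 0.5×38.06×6.179 = 117.6 kN/m.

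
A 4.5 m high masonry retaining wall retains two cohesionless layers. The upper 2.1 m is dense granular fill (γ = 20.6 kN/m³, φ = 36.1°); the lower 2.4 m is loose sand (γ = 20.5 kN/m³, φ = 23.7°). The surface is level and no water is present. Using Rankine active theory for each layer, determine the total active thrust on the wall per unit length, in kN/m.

81.2 kN/m

K_a1 = tan²(45°−36.1°/2) = 0.2585; K_a2 = tan²(45°−23.7°/2) = 0.4266.
Layer 1: σ at base = K_a1 γ₁ h₁ = 11.18 kPa; P₁ = ½×11.18×2.1 = 11.74.
Layer 2: σ_v at top = γ₁h₁ = 43.26; σ_h top = K_a2×43.26 = 18.45; σ_h base = K_a2×(43.26+20.5×2.4) = 39.44.
P₂ = ½(18.45+39.44)×2.4 = 69.48. Total P_a = 11.74+69.48 = 81.22 kN/m.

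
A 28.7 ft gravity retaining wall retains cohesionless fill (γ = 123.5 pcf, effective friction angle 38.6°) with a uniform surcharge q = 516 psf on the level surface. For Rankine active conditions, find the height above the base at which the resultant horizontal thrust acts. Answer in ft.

10.6 ft

K_a = 0.2316.
Triangular part P₁ = ½K_aγH² = 11780 at H/3 = 9.567 ft; rectangular part P₂ = K_a q H = 3430 at H/2 = 14.35 ft.
ȳ = (P₁·9.567 + P₂·14.35)/(P₁+P₂) = 10.65 ft.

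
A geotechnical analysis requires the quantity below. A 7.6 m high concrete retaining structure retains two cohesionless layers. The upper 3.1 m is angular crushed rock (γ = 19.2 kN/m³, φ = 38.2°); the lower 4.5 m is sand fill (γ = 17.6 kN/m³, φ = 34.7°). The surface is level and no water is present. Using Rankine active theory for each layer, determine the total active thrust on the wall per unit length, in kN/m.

144 kN/m

K_a1 = tan²(45°−38.2°/2) = 0.2358; K_a2 = tan²(45°−34.7°/2) = 0.2745.
Layer 1: σ at base = K_a1 γ₁ h₁ = 14.03 kPa; P₁ = ½×14.03×3.1 = 21.75.
Layer 2: σ_v at top = γ₁h₁ = 59.52; σ_h top = K_a2×59.52 = 16.34; σ_h base = K_a2×(59.52+17.6×4.5) = 38.07.
P₂ = ½(16.34+38.07)×4.5 = 122.4. Total P_a = 21.75+122.4 = 144.2 kN/m.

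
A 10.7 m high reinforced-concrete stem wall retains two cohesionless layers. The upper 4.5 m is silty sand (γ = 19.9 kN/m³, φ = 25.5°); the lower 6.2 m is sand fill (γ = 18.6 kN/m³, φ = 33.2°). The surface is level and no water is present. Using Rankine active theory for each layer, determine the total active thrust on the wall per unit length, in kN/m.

347 kN/m

K_a1 = tan²(45°−25.5°/2) = 0.3981; K_a2 = tan²(45°−33.2°/2) = 0.2924.
Layer 1: σ at base = K_a1 γ₁ h₁ = 35.65 kPa; P₁ = ½×35.65×4.5 = 80.21.
Layer 2: σ_v at top = γ₁h₁ = 89.55; σ_h top = K_a2×89.55 = 26.18; σ_h base = K_a2×(89.55+18.6×6.2) = 59.89.
P₂ = ½(26.18+59.89)×6.2 = 266.8. Total P_a = 80.21+266.8 = 347.0 kN/m.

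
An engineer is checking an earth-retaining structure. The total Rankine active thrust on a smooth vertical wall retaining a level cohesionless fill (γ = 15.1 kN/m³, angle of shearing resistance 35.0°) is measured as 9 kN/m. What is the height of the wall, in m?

K_a = 0.2710. P_a = ½ K_a γ H² ⇒ H = √(2P_a/(K_a γ)).
H = √(2×9/(0.2710×15.1)) = 2.097 m.

2.10 m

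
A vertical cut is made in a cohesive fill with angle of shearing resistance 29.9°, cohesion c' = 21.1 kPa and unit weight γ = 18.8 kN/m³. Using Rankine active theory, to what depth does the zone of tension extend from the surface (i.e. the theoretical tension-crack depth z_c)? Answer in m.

3.88 m

K_a = tan²(45° − 29.9°/2) = 0.3347; √K_a = 0.5785.
The active pressure is zero where K_a γ z = 2c√K_a, so z_c = 2c/(γ√K_a) = 2×21.1/(18.8×0.5785) = 3.880 m.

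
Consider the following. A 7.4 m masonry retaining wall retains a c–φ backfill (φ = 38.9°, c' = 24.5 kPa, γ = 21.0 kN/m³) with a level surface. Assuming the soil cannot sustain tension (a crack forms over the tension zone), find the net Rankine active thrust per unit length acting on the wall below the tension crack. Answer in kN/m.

15.2 kN/m

K_a = 0.2285; √K_a = 0.4780.
Tension-crack depth z_c = 2c/(γ√K_a) = 2×24.5/(21.0×0.4780) = 4.881 m.
σ_a at base = K_a γ H − 2c√K_a = 0.2285×21.0×7.4 − 2×24.5×0.4780 = 12.09 kPa.
P_a = ½ × 12.09 × (H − z_c) = 0.5×12.09×2.519 = 15.23 kN/m.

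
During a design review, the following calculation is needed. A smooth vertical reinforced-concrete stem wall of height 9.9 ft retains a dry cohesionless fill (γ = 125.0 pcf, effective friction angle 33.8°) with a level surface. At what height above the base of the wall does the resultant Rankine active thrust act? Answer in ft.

3.30 ft

K_a = 0.2851.
The pressure distribution is triangular, so the resultant acts at H/3 above the base = 9.9/3 = 3.300 ft.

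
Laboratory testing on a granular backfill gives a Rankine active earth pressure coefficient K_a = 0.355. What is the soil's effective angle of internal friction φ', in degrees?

K_a = tan²(45° − φ/2) ⇒ 45° − φ/2 = arctan(√0.355) = 30.79°.
φ = 2(45° − 30.79°) = 28.43°.

28.4°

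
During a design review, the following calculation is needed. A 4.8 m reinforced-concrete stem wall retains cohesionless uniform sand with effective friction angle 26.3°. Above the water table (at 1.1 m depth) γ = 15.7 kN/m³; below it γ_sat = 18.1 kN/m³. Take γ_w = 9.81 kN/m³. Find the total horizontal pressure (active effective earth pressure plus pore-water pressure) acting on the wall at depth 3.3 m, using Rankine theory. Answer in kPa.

K_a = (1 − sin φ)/(1 + sin φ) = 0.3859.
γ' = 18.1 − 9.81 = 8.290 kN/m³.
Effective vertical stress at 3.3 m: σ'_v = 15.7×1.1 + 8.290×2.20 = 35.51 kPa.
σ'_h = K_a σ'_v = 0.3859 × 35.51 = 13.70 kPa; u = γ_w × 2.20 = 21.58 kPa.
Total σ_h = 13.70 + 21.58 = 35.29 kPa.

35.3 kPa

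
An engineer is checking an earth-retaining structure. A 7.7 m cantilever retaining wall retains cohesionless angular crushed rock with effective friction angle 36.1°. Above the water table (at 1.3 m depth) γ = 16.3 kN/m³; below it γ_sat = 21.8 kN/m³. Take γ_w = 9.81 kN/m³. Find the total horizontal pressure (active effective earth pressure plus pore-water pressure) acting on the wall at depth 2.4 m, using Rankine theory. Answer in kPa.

19.7 kPa

K_a = (1 − sin φ)/(1 + sin φ) = 0.2585.
γ' = 21.8 − 9.81 = 11.99 kN/m³.
Effective vertical stress at 2.4 m: σ'_v = 16.3×1.3 + 11.99×1.10 = 34.38 kPa.
σ'_h = K_a σ'_v = 0.2585 × 34.38 = 8.887 kPa; u = γ_w × 1.10 = 10.79 kPa.
Total σ_h = 8.887 + 10.79 = 19.68 kPa.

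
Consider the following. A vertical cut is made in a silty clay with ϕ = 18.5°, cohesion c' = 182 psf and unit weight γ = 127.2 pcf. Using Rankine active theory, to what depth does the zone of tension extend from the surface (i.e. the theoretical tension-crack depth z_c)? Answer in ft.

K_a = tan²(45° − 18.5°/2) = 0.5183; √K_a = 0.7199.
The active pressure is zero where K_a γ z = 2c√K_a, so z_c = 2c/(γ√K_a) = 2×182/(127.2×0.7199) = 3.975 ft.

3.98 ft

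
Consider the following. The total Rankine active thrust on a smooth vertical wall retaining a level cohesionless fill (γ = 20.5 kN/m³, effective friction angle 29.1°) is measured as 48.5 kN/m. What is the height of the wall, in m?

3.70 m

K_a = 0.3456. P_a = ½ K_a γ H² ⇒ H = √(2P_a/(K_a γ)).
H = √(2×48.5/(0.3456×20.5)) = 3.700 m.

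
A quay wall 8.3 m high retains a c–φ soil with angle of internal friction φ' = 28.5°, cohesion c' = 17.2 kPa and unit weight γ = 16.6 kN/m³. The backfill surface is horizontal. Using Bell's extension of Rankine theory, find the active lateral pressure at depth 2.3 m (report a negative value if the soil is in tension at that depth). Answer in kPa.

-6.95 kPa

K_a = (1 − sin φ)/(1 + sin φ) = 0.3540.
σ_a = K_a γ z − 2c√K_a = 0.3540×16.6×2.3 − 2×17.2×0.5949 = -6.952 kPa.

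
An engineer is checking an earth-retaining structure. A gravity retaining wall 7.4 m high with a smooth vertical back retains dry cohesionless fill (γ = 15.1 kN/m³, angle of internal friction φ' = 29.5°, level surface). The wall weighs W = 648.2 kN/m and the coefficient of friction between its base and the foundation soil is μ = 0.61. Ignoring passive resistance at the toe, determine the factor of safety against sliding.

2.81

K_a = tan²(45° − 29.5°/2) = 0.3401.
P_a = ½K_aγH² = 0.5×0.3401×15.1×7.4² = 140.6 kN/m, acting at H/3 = 2.467 m above the base.
FS_sliding = μW / P_a = 0.61×648.2 / 140.6 = 2.812.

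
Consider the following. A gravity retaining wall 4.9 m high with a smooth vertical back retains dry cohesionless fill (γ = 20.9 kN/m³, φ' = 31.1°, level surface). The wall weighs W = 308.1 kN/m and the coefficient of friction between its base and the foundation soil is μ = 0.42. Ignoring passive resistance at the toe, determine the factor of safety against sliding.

1.62

K_a = tan²(45° − 31.1°/2) = 0.3188.
P_a = ½K_aγH² = 0.5×0.3188×20.9×4.9² = 79.99 kN/m, acting at H/3 = 1.633 m above the base.
FS_sliding = μW / P_a = 0.42×308.1 / 79.99 = 1.618.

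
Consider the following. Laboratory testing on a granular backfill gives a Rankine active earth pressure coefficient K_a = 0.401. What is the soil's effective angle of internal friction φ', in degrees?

K_a = tan²(45° − φ/2) ⇒ 45° − φ/2 = arctan(√0.401) = 32.34°.
φ = 2(45° − 32.34°) = 25.31°.

25.3°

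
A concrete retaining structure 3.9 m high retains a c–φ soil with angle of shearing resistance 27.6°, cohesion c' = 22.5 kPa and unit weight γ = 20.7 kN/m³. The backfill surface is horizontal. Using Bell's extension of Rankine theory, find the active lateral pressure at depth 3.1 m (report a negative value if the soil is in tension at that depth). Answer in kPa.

K_a = (1 − sin φ)/(1 + sin φ) = 0.3668.
σ_a = K_a γ z − 2c√K_a = 0.3668×20.7×3.1 − 2×22.5×0.6056 = -3.717 kPa.

-3.72 kPa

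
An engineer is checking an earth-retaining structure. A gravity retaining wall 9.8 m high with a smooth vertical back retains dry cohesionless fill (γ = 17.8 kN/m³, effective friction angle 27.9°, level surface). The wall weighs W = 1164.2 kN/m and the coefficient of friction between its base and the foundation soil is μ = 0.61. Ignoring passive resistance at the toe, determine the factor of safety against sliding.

K_a = tan²(45° − 27.9°/2) = 0.3625.
P_a = ½K_aγH² = 0.5×0.3625×17.8×9.8² = 309.8 kN/m, acting at H/3 = 3.267 m above the base.
FS_sliding = μW / P_a = 0.61×1164.2 / 309.8 = 2.292.

2.29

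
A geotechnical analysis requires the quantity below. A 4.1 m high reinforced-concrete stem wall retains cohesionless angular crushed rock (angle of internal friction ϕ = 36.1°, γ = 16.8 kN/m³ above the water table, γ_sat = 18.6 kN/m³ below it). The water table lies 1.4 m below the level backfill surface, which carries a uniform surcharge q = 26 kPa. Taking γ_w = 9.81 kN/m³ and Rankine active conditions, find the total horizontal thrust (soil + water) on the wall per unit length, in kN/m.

92.3 kN/m

K_a = tan²(45° − φ/2) = 0.2585.
γ' = 18.6 − 9.81 = 8.790 kN/m³. h₂ = H − d_w = 2.7 m.
σ'_h: at surface K_a·q = 6.721; at WT K_a(q+γd_w) = 12.80; at base K_a(q+γd_w+γ'h₂) = 18.94 kPa.
P₁ = ½(6.721+12.80)×1.4 = 13.67; P₂ = ½(12.80+18.94)×2.7 = 42.84; P_w = ½γ_w h₂² = 35.76.
Total = 13.67+42.84+35.76 = 92.27 kN/m.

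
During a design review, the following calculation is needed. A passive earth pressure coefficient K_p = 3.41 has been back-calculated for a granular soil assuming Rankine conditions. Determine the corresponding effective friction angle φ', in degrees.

K_p = (1+sin φ)/(1−sin φ) ⇒ sin φ = (K_p − 1)/(K_p + 1) = 0.5465.
φ = arcsin(0.5465) = 33.13°.

33.1°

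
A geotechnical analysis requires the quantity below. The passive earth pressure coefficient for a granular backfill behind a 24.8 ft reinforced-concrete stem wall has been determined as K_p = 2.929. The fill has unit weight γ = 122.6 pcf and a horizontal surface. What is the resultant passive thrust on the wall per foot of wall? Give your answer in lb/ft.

110000 lb/ft

P = ½ K_p γ H² = 0.5 × 2.929 × 122.6 × 24.8² = 110400 lb/ft.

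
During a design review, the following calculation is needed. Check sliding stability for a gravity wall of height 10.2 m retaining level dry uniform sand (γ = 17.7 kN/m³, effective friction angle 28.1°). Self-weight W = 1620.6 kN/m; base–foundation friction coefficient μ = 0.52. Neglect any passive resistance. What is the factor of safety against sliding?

2.55

K_a = tan²(45° − 28.1°/2) = 0.3596.
P_a = ½K_aγH² = 0.5×0.3596×17.7×10.2² = 331.1 kN/m, acting at H/3 = 3.400 m above the base.
FS_sliding = μW / P_a = 0.52×1620.6 / 331.1 = 2.545.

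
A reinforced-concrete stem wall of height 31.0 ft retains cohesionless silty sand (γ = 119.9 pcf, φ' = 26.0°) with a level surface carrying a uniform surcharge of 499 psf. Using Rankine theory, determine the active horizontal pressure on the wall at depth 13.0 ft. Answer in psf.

K_a = (1 − sin φ)/(1 + sin φ) = 0.3905.
σ_v = γz + q = 119.9 × 13.0 + 499 = 2058 psf.
σ_h = K_a σ_v = 0.3905 × 2058 = 803.5 psf.

803 psf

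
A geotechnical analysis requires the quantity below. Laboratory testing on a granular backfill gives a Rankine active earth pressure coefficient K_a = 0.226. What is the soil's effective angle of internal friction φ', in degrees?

K_a = tan²(45° − φ/2) ⇒ 45° − φ/2 = arctan(√0.226) = 25.43°.
φ = 2(45° − 25.43°) = 39.15°.

39.1°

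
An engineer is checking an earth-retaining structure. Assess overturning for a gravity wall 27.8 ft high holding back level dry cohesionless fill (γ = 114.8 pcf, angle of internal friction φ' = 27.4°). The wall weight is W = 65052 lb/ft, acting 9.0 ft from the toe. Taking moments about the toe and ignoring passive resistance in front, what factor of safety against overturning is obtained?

K_a = tan²(45° − 27.4°/2) = 0.3697.
P_a = ½K_aγH² = 0.5×0.3697×114.8×27.8² = 16400 lb/ft, acting at H/3 = 9.267 ft above the base.
Overturning moment M_o = P_a × H/3 = 16400 × 9.267 = 152000.
Resisting moment M_r = W × 9.0 = 65052 × 9.0 = 585500.
FS_overturning = M_r/M_o = 585500/152000 = 3.853.

3.85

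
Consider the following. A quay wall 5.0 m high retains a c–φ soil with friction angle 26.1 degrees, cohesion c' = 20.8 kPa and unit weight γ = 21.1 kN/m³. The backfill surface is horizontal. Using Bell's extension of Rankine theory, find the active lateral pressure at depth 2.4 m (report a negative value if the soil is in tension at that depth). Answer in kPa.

-6.25 kPa

K_a = (1 − sin φ)/(1 + sin φ) = 0.3889.
σ_a = K_a γ z − 2c√K_a = 0.3889×21.1×2.4 − 2×20.8×0.6237 = -6.248 kPa.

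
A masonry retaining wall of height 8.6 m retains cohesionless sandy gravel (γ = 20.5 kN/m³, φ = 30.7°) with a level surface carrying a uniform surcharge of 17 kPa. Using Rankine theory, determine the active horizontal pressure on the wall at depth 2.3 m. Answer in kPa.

20.8 kPa

K_a = (1 − sin φ)/(1 + sin φ) = 0.3240.
σ_v = γz + q = 20.5 × 2.3 + 17 = 64.15 kPa.
σ_h = K_a σ_v = 0.3240 × 64.15 = 20.79 kPa.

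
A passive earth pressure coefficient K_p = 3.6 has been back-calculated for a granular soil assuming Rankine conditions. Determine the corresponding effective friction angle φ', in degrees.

34.4°

K_p = (1+sin φ)/(1−sin φ) ⇒ sin φ = (K_p − 1)/(K_p + 1) = 0.5652.
φ = arcsin(0.5652) = 34.42°.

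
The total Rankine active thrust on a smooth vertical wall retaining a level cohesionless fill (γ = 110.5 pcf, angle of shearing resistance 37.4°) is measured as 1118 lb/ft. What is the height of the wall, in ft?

9.10 ft

K_a = 0.2443. P_a = ½ K_a γ H² ⇒ H = √(2P_a/(K_a γ)).
H = √(2×1118/(0.2443×110.5)) = 9.102 ft.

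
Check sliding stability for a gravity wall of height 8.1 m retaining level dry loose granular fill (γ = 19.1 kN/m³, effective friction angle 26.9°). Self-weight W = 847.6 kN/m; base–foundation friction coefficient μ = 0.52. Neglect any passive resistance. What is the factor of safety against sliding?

1.87

K_a = tan²(45° − 26.9°/2) = 0.3770.
P_a = ½K_aγH² = 0.5×0.3770×19.1×8.1² = 236.2 kN/m, acting at H/3 = 2.700 m above the base.
FS_sliding = μW / P_a = 0.52×847.6 / 236.2 = 1.866.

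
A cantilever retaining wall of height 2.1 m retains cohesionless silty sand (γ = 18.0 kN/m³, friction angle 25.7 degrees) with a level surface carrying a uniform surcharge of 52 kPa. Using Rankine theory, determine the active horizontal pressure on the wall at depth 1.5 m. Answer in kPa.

K_a = (1 − sin φ)/(1 + sin φ) = 0.3950.
σ_v = γz + q = 18.0 × 1.5 + 52 = 79.00 kPa.
σ_h = K_a σ_v = 0.3950 × 79.00 = 31.21 kPa.

31.2 kPa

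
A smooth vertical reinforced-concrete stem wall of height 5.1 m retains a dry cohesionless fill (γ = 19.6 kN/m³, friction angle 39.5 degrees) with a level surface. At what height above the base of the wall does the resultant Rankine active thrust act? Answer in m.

1.70 m

K_a = 0.2224.
The pressure distribution is triangular, so the resultant acts at H/3 above the base = 5.1/3 = 1.700 m.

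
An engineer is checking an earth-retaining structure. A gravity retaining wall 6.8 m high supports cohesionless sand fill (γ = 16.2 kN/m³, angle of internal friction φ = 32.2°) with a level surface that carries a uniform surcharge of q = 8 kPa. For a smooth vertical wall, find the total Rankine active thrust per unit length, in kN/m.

K_a = tan²(45° − φ/2) = 0.3047.
Soil triangle: ½ K_a γ H² = 0.5×0.3047×16.2×6.8² = 114.1 kN/m.
Surcharge rectangle: K_a q H = 0.3047×8×6.8 = 16.58 kN/m.
Total = 114.1 + 16.58 = 130.7 kN/m.

131 kN/m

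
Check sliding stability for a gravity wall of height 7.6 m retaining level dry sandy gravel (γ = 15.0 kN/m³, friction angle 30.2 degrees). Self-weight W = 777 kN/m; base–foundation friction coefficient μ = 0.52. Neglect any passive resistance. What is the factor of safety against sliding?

2.82

K_a = tan²(45° − 30.2°/2) = 0.3307.
P_a = ½K_aγH² = 0.5×0.3307×15.0×7.6² = 143.2 kN/m, acting at H/3 = 2.533 m above the base.
FS_sliding = μW / P_a = 0.52×777 / 143.2 = 2.821.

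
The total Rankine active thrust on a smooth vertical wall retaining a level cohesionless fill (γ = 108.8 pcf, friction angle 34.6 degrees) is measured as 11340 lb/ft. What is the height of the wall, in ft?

K_a = 0.2756. P_a = ½ K_a γ H² ⇒ H = √(2P_a/(K_a γ)).
H = √(2×11340/(0.2756×108.8)) = 27.50 ft.

27.5 ft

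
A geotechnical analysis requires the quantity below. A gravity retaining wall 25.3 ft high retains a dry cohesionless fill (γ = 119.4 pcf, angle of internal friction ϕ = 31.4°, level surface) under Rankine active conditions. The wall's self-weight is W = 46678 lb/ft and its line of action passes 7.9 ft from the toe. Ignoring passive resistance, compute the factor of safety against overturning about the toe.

K_a = tan²(45° − 31.4°/2) = 0.3149.
P_a = ½K_aγH² = 0.5×0.3149×119.4×25.3² = 12030 lb/ft, acting at H/3 = 8.433 ft above the base.
Overturning moment M_o = P_a × H/3 = 12030 × 8.433 = 101500.
Resisting moment M_r = W × 7.9 = 46678 × 7.9 = 368800.
FS_overturning = M_r/M_o = 368800/101500 = 3.634.

3.63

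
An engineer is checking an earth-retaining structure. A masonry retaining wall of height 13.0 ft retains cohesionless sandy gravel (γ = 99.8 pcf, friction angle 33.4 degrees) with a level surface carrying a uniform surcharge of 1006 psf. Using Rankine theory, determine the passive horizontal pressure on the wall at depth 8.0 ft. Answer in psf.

K_p = (1 + sin φ)/(1 − sin φ) = 3.449.
σ_v = γz + q = 99.8 × 8.0 + 1006 = 1804 psf.
σ_h = K_p σ_v = 3.449 × 1804 = 6224 psf.

6220 psf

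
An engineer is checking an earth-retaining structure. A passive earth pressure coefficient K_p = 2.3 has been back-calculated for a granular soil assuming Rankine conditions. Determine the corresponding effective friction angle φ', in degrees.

K_p = (1+sin φ)/(1−sin φ) ⇒ sin φ = (K_p − 1)/(K_p + 1) = 0.3939.
φ = arcsin(0.3939) = 23.20°.

23.2°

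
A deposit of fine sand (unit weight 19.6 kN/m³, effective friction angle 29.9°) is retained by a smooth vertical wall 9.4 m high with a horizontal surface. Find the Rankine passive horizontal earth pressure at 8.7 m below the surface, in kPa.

510 kPa

K_p = (1 + sin φ)/(1 − sin φ) = 2.988.
σ_h = K_p γ z = 2.988 × 19.6 × 8.7 = 509.5 kPa.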